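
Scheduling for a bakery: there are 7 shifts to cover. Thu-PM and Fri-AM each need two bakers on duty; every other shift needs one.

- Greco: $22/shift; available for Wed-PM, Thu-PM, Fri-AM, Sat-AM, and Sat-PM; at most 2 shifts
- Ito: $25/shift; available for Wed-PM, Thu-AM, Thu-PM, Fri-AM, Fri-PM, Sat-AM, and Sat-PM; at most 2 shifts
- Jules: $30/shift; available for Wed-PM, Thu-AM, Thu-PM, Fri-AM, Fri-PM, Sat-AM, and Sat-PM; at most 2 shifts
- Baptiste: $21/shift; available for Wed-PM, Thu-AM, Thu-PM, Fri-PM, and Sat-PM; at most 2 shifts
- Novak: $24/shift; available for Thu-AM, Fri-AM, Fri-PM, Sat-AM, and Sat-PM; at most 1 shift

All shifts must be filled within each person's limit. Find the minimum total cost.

$220

Picking the cheapest available baker for each shift independently would cost $195, but that ignores the shift limits.
An optimal schedule: Wed-PM→Greco, Thu-AM→Ito, Thu-PM→Jules+Baptiste, Fri-AM→Jules+Novak, Fri-PM→Ito, Sat-AM→Greco, Sat-PM→Baptiste.
Total: 22 + 25 + 30 + 21 + 30 + 24 + 25 + 22 + 21 = $220.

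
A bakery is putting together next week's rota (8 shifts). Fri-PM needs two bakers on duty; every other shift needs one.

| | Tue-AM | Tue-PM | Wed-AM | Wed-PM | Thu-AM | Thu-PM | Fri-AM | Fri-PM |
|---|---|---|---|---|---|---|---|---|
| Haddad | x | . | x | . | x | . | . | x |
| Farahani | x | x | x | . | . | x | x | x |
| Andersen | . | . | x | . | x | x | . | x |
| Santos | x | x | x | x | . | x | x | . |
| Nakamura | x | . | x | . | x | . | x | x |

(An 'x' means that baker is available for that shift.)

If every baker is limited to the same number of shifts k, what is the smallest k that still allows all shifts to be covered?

With 5 bakers and 9 worker-slots to fill, someone must work at least ⌈9/5⌉ = 2 shifts, so k ≥ 2.
k = 2 works: Tue-AM→Haddad, Tue-PM→Farahani, Wed-AM→Andersen, Wed-PM→Santos, Thu-AM→Haddad, Thu-PM→Farahani, Fri-AM→Santos, Fri-PM→Andersen+Nakamura.
Loads: Haddad 2, Farahani 2, Andersen 2, Santos 2, Nakamura 1 — all ≤ 2.

2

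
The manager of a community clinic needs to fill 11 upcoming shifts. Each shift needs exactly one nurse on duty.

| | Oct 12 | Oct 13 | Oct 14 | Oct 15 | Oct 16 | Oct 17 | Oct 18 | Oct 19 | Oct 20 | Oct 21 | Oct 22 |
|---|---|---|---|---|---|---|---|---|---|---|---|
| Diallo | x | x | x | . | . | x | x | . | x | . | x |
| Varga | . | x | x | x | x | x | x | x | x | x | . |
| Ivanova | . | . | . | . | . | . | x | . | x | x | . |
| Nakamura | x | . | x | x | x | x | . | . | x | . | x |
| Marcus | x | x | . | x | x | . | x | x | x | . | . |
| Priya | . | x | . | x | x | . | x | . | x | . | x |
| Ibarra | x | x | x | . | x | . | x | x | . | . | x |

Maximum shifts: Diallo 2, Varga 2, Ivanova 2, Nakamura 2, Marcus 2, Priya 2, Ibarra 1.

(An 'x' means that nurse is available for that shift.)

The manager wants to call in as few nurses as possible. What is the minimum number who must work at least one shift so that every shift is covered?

11 slots to fill and no one can take more than 2, so at least ⌈11/2⌉ = 6 nurses are needed.
Diallo, Varga, Ivanova, Nakamura, Marcus, and Priya alone can cover everything: Oct 12→Diallo, Oct 13→Marcus, Oct 14→Diallo, Oct 15→Marcus, Oct 16→Priya, Oct 17→Nakamura, Oct 18→Ivanova, Oct 19→Varga, Oct 20→Ivanova, Oct 21→Varga, Oct 22→Nakamura.

6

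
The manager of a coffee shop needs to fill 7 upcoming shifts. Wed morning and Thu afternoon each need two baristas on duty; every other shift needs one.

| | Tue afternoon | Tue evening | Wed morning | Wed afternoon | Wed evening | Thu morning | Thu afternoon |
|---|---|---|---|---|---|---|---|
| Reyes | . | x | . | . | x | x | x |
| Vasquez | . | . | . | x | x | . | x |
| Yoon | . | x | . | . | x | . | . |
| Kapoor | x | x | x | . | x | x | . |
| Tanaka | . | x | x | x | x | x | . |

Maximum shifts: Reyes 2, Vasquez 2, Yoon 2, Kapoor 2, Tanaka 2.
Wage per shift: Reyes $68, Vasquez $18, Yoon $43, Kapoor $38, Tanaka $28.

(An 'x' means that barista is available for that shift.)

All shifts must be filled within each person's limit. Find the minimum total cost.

Tue afternoon can only be covered by Kapoor, so that assignment is forced.
Wed morning can only be covered by Kapoor and Tanaka, so that assignment is forced.
Thu afternoon can only be covered by Reyes and Vasquez, so that assignment is forced.
Picking the cheapest available barista for each shift independently would cost $282, but that ignores the shift limits.
An optimal schedule: Tue afternoon→Kapoor, Tue evening→Yoon, Wed morning→Tanaka+Kapoor, Wed afternoon→Vasquez, Wed evening→Yoon, Thu morning→Tanaka, Thu afternoon→Vasquez+Reyes.
Total: 38 + 43 + 28 + 38 + 18 + 43 + 28 + 18 + 68 = $322.

$322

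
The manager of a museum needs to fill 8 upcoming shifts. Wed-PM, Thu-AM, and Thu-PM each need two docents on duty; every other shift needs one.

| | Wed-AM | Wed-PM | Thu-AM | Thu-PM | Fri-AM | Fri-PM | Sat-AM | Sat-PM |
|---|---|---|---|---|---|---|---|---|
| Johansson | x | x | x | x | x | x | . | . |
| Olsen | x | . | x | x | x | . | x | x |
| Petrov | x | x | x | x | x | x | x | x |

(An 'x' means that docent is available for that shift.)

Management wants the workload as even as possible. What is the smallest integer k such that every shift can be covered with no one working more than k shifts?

With 3 docents and 11 worker-slots to fill, someone must work at least ⌈11/3⌉ = 4 shifts, so k ≥ 4.
k = 4 works: Wed-AM→Johansson, Wed-PM→Johansson+Petrov, Thu-AM→Johansson+Olsen, Thu-PM→Olsen+Petrov, Fri-AM→Petrov, Fri-PM→Johansson, Sat-AM→Olsen, Sat-PM→Olsen.
Loads: Johansson 4, Olsen 4, Petrov 3 — all ≤ 4.

4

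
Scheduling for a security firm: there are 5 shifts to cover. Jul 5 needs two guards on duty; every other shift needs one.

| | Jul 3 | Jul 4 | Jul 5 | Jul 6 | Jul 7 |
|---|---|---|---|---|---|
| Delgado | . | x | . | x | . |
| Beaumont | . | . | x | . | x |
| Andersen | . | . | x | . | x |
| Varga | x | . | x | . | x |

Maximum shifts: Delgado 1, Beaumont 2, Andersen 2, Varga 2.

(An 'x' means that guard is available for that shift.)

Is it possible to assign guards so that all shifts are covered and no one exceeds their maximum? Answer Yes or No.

No

Total capacity is 7 and 6 slots are needed, so capacity alone doesn't rule it out.
Shifts {Jul 4, Jul 6} need 2 worker-slots in total, but the guards available for any of those shifts (Delgado) can supply at most 1 among them. So no valid schedule exists.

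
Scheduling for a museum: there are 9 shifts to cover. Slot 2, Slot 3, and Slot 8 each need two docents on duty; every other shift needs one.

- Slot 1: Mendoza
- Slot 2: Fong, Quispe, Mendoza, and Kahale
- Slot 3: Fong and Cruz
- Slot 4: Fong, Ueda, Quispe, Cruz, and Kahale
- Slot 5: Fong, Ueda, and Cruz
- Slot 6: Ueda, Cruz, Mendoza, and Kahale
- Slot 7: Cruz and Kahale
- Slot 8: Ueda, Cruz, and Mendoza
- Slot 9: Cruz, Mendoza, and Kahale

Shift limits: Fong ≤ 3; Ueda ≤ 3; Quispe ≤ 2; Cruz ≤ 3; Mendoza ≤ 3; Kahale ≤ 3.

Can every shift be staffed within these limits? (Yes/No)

Slot 1 can only be covered by Mendoza, so that assignment is forced.
Slot 3 can only be covered by Fong and Cruz, so that assignment is forced.
One valid schedule: Slot 1→Mendoza, Slot 2→Quispe+Mendoza, Slot 3→Fong+Cruz, Slot 4→Fong, Slot 5→Fong, Slot 6→Ueda, Slot 7→Cruz, Slot 8→Ueda+Cruz, Slot 9→Mendoza.
Loads: Fong 3/3, Ueda 2/3, Quispe 1/2, Cruz 3/3, Mendoza 3/3, Kahale 0/3 — all within limits.

Yes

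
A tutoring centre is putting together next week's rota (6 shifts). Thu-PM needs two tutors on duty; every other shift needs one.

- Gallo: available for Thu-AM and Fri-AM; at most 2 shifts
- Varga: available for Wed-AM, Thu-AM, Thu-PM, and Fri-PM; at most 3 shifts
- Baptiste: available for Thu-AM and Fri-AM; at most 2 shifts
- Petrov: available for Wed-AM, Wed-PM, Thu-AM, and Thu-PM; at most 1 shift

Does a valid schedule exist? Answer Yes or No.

No

Total capacity is 8 and 7 slots are needed, so capacity alone doesn't rule it out.
Shifts {Wed-PM, Thu-PM} need 3 worker-slots in total, but the tutors available for any of those shifts (Varga and Petrov) can supply at most 2 among them. So no valid schedule exists.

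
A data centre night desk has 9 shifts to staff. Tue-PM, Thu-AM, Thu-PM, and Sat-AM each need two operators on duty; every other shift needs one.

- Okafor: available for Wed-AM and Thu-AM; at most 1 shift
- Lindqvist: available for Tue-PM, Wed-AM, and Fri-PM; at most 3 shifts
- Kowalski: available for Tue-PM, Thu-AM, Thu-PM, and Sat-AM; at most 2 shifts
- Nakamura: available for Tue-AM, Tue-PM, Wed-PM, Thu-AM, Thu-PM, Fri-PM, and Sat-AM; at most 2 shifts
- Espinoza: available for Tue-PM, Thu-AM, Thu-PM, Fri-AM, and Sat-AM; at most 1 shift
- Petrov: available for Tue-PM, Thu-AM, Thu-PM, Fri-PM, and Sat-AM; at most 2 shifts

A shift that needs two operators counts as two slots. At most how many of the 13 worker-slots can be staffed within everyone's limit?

11

Total capacity across all operators is 1+3+2+2+1+2 = 11, and 13 slots are needed, so at most 11 can be filled.
An assignment achieving 11: Tue-AM→Nakamura, Tue-PM→Lindqvist, Wed-AM→Lindqvist, Wed-PM→Nakamura, Thu-AM→Okafor, Thu-PM→Kowalski+Petrov, Fri-AM→Espinoza, Fri-PM→Lindqvist, Sat-AM→Kowalski+Petrov.
Loads: Okafor 1/1, Lindqvist 3/3, Kowalski 2/2, Nakamura 2/2, Espinoza 1/1, Petrov 2/2.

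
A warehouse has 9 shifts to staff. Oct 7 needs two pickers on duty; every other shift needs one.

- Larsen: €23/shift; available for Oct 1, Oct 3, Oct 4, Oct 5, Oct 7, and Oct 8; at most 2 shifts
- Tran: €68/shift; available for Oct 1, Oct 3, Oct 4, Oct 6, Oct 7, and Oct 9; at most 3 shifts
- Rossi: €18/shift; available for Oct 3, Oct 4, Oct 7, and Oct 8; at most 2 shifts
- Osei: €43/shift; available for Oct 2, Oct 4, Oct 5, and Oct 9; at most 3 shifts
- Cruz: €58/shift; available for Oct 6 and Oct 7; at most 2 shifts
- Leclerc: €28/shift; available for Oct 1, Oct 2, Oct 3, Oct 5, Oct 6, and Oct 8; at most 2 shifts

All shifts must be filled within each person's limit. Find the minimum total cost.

€325

Picking the cheapest available picker for each shift independently would cost €240, but that ignores the shift limits.
An optimal schedule: Oct 1→Larsen, Oct 2→Leclerc, Oct 3→Rossi, Oct 4→Osei, Oct 5→Osei, Oct 6→Leclerc, Oct 7→Larsen+Cruz, Oct 8→Rossi, Oct 9→Osei.
Total: 23 + 28 + 18 + 43 + 43 + 28 + 23 + 58 + 18 + 43 = €325.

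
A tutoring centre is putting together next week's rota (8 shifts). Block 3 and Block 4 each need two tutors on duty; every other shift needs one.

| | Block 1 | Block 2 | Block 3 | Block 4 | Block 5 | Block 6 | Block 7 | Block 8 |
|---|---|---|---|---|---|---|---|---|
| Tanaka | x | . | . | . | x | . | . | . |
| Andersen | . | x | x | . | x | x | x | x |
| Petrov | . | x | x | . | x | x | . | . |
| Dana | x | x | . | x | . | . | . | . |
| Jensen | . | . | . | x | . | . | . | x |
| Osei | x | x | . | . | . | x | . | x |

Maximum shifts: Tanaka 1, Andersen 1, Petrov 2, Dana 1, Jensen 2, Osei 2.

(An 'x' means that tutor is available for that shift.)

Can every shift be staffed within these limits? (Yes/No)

No

Shifts {Block 3, Block 7} need 3 worker-slots in total, but the tutors available for any of those shifts (Andersen and Petrov) can supply at most 2 among them. So no valid schedule exists.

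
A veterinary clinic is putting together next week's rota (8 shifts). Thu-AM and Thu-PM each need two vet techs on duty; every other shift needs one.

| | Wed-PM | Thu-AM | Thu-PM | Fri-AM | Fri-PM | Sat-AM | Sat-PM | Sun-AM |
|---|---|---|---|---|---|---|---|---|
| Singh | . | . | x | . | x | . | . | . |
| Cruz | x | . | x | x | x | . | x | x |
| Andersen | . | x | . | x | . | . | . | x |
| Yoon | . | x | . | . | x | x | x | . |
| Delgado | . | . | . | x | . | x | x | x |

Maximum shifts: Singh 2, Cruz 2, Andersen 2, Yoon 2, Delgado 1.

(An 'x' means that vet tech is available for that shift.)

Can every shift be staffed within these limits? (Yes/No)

No

Total capacity is 2+2+2+2+1 = 9 but 10 worker-slots are needed — infeasible.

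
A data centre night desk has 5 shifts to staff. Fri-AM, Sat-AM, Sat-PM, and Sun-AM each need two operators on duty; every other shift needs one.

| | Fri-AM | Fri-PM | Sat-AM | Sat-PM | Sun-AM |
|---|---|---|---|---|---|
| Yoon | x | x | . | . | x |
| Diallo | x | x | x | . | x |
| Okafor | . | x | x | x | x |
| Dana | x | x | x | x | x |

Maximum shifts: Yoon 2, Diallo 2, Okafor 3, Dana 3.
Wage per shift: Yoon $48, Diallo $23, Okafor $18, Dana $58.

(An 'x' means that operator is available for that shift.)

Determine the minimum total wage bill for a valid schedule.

$312

Sat-PM can only be covered by Okafor and Dana, so that assignment is forced.
Picking the cheapest available operator for each shift independently would cost $247, but that ignores the shift limits.
An optimal schedule: Fri-AM→Yoon+Diallo, Fri-PM→Yoon, Sat-AM→Diallo+Okafor, Sat-PM→Okafor+Dana, Sun-AM→Okafor+Dana.
Total: 48 + 23 + 48 + 23 + 18 + 18 + 58 + 18 + 58 = $312.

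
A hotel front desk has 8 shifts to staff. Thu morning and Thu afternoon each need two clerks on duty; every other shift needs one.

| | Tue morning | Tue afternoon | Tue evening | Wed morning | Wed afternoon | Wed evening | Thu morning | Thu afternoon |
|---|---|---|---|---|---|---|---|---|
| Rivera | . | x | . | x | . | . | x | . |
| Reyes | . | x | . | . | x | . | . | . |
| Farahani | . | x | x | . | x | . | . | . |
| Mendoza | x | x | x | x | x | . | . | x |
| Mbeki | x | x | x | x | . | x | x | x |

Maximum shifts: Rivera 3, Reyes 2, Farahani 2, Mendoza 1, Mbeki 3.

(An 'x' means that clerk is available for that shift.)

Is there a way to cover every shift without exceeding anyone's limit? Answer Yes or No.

No

Total capacity is 11 and 10 slots are needed, so capacity alone doesn't rule it out.
Shifts {Tue morning, Wed evening, Thu morning, Thu afternoon} need 6 worker-slots in total, but the clerks available for any of those shifts (Rivera, Mendoza, and Mbeki) can supply at most 5 among them. So no valid schedule exists.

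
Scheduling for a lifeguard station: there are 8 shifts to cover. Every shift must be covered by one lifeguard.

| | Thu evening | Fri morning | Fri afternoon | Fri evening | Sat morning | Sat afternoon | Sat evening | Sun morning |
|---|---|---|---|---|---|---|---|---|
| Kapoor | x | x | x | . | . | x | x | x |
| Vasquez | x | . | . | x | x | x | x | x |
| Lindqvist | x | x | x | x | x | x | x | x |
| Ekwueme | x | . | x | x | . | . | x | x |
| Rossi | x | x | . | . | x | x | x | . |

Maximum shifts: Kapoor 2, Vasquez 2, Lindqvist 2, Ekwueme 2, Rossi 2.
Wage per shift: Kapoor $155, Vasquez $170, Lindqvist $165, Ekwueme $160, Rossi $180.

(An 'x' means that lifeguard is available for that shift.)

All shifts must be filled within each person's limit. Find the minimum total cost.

Picking the cheapest available lifeguard for each shift independently would cost $1255, but that ignores the shift limits.
An optimal schedule: Thu evening→Ekwueme, Fri morning→Kapoor, Fri afternoon→Kapoor, Fri evening→Vasquez, Sat morning→Vasquez, Sat afternoon→Lindqvist, Sat evening→Ekwueme, Sun morning→Lindqvist.
Total: 160 + 155 + 155 + 170 + 170 + 165 + 160 + 165 = $1300.

$1300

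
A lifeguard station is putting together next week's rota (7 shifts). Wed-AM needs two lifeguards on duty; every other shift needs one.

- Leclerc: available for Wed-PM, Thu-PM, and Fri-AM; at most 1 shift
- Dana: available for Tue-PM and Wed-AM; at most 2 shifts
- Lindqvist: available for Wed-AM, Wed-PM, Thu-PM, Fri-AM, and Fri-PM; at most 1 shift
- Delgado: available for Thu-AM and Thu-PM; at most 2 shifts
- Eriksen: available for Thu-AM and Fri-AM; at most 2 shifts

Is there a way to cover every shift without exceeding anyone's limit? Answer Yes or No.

No

Total capacity is 8 and 8 slots are needed, so capacity alone doesn't rule it out.
Shifts {Wed-AM, Fri-PM} need 3 worker-slots in total, but the lifeguards available for any of those shifts (Dana and Lindqvist) can supply at most 2 among them. So no valid schedule exists.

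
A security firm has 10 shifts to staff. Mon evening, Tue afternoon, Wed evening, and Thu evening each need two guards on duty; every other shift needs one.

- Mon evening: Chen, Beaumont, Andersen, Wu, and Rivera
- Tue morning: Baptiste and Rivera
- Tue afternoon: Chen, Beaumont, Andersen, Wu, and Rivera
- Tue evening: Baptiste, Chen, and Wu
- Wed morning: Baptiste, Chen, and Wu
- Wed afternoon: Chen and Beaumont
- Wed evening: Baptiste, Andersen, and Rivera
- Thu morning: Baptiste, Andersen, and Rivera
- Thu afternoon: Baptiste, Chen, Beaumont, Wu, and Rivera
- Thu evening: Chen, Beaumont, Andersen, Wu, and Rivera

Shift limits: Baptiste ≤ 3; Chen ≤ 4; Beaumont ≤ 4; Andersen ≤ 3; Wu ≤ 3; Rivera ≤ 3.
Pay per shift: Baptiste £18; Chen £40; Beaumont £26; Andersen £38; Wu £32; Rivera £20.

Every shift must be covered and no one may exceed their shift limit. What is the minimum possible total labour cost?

Picking the cheapest available guard for each shift independently would cost £292, but that ignores the shift limits.
An optimal schedule: Mon evening→Beaumont+Wu, Tue morning→Baptiste, Tue afternoon→Beaumont+Wu, Tue evening→Baptiste, Wed morning→Baptiste, Wed afternoon→Beaumont, Wed evening→Rivera+Andersen, Thu morning→Rivera, Thu afternoon→Rivera, Thu evening→Beaumont+Wu.
Total: 26 + 32 + 18 + 26 + 32 + 18 + 18 + 26 + 20 + 38 + 20 + 20 + 26 + 32 = £352.

£352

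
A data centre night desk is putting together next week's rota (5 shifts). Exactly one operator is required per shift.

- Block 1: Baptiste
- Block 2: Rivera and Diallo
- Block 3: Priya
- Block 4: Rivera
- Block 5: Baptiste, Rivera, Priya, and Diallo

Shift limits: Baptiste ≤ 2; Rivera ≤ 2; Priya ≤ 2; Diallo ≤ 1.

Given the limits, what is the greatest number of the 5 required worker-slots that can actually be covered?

5

Total capacity across all operators is 2+2+2+1 = 7, and 5 slots are needed, so at most 5 can be filled.
An assignment achieving 5: Block 1→Baptiste, Block 2→Rivera, Block 3→Priya, Block 4→Rivera, Block 5→Baptiste.
Loads: Baptiste 2/2, Rivera 2/2, Priya 1/2, Diallo 0/1.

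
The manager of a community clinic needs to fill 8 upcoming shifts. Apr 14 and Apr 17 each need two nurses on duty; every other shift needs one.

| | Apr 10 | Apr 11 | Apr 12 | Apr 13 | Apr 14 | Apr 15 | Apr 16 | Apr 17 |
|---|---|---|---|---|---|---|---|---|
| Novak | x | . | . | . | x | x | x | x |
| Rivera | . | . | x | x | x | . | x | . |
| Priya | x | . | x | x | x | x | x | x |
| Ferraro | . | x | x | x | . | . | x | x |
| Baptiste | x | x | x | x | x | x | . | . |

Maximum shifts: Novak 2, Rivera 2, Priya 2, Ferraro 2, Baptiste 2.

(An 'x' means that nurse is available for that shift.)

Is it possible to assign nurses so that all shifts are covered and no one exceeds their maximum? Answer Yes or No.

One valid schedule: Apr 10→Novak, Apr 11→Ferraro, Apr 12→Rivera, Apr 13→Baptiste, Apr 14→Priya+Baptiste, Apr 15→Novak, Apr 16→Rivera, Apr 17→Priya+Ferraro.
Loads: Novak 2/2, Rivera 2/2, Priya 2/2, Ferraro 2/2, Baptiste 2/2 — all within limits.

Yes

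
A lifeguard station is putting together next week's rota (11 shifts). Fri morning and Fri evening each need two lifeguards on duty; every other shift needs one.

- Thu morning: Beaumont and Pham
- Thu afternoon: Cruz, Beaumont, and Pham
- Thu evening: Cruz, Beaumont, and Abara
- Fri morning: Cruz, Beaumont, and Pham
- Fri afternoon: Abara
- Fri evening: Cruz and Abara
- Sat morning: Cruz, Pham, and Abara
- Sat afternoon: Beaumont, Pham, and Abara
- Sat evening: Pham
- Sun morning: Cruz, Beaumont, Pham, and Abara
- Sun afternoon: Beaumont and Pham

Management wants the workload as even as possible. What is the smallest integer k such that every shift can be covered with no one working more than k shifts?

With 4 lifeguards and 13 worker-slots to fill, someone must work at least ⌈13/4⌉ = 4 shifts, so k ≥ 4.
k = 4 works: Thu morning→Beaumont, Thu afternoon→Cruz, Thu evening→Cruz, Fri morning→Cruz+Beaumont, Fri afternoon→Abara, Fri evening→Cruz+Abara, Sat morning→Pham, Sat afternoon→Beaumont, Sat evening→Pham, Sun morning→Pham, Sun afternoon→Beaumont.
Loads: Cruz 4, Beaumont 4, Pham 3, Abara 2 — all ≤ 4.

4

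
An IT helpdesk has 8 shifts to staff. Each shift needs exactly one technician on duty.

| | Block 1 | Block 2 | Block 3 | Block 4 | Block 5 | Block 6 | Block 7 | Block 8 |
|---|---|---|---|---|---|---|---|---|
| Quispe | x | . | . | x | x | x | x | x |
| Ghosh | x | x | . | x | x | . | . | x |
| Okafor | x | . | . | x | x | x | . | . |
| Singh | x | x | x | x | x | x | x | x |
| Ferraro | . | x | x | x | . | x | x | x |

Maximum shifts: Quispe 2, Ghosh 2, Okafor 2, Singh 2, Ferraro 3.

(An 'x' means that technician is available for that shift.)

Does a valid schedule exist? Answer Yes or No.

Yes

One valid schedule: Block 1→Quispe, Block 2→Ghosh, Block 3→Singh, Block 4→Okafor, Block 5→Ghosh, Block 6→Okafor, Block 7→Quispe, Block 8→Singh.
Loads: Quispe 2/2, Ghosh 2/2, Okafor 2/2, Singh 2/2, Ferraro 0/3 — all within limits.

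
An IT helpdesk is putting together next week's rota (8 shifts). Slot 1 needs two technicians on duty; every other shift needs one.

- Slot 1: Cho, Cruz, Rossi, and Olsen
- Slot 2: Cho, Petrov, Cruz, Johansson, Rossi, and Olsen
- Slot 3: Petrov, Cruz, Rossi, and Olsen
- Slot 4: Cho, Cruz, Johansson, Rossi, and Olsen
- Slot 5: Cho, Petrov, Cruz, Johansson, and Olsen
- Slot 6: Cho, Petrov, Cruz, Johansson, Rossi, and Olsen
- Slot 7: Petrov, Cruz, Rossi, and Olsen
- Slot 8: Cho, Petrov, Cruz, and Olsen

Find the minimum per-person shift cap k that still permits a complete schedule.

With 6 technicians and 9 worker-slots to fill, someone must work at least ⌈9/6⌉ = 2 shifts, so k ≥ 2.
k = 2 works: Slot 1→Cruz+Rossi, Slot 2→Johansson, Slot 3→Petrov, Slot 4→Cho, Slot 5→Cruz, Slot 6→Johansson, Slot 7→Petrov, Slot 8→Cho.
Loads: Cho 2, Petrov 2, Cruz 2, Johansson 2, Rossi 1, Olsen 0 — all ≤ 2.

2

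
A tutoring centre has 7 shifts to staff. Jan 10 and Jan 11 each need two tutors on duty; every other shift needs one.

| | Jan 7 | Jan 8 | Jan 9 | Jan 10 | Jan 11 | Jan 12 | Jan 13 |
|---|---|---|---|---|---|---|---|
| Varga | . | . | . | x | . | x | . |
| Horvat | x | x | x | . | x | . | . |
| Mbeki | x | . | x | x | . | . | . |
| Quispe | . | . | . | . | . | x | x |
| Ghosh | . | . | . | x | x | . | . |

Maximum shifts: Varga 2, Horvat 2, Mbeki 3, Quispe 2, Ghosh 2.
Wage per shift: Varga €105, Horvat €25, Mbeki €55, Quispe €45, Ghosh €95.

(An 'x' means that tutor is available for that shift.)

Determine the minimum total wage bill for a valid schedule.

€495

Jan 8 can only be covered by Horvat, so that assignment is forced.
Jan 11 can only be covered by Horvat and Ghosh, so that assignment is forced.
Jan 13 can only be covered by Quispe, so that assignment is forced.
Picking the cheapest available tutor for each shift independently would cost €435, but that ignores the shift limits.
An optimal schedule: Jan 7→Mbeki, Jan 8→Horvat, Jan 9→Mbeki, Jan 10→Mbeki+Ghosh, Jan 11→Horvat+Ghosh, Jan 12→Quispe, Jan 13→Quispe.
Total: 55 + 25 + 55 + 55 + 95 + 25 + 95 + 45 + 45 = €495.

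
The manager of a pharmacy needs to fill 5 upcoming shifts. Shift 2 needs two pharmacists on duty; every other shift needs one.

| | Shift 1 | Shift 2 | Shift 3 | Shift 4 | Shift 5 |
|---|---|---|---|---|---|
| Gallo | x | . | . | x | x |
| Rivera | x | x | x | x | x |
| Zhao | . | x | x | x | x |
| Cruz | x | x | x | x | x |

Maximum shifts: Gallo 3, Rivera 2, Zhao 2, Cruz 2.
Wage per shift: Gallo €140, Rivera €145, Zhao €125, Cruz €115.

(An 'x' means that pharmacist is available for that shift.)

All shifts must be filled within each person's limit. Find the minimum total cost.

Picking the cheapest available pharmacist for each shift independently would cost €700, but that ignores the shift limits.
An optimal schedule: Shift 1→Cruz, Shift 2→Cruz+Zhao, Shift 3→Zhao, Shift 4→Gallo, Shift 5→Gallo.
Total: 115 + 115 + 125 + 125 + 140 + 140 = €760.

€760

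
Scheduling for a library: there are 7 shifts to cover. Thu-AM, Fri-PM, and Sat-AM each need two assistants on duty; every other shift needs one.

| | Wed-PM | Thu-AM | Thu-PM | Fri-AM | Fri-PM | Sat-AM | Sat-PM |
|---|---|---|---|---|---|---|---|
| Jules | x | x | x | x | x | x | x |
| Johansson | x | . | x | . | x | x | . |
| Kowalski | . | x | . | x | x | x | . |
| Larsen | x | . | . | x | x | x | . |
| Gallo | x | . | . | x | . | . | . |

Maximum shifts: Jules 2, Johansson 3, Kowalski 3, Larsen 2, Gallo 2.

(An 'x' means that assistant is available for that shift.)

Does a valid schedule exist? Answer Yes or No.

Yes

Thu-AM can only be covered by Jules and Kowalski, so that assignment is forced.
Sat-PM can only be covered by Jules, so that assignment is forced.
One valid schedule: Wed-PM→Johansson, Thu-AM→Jules+Kowalski, Thu-PM→Johansson, Fri-AM→Kowalski, Fri-PM→Johansson+Larsen, Sat-AM→Kowalski+Larsen, Sat-PM→Jules.
Loads: Jules 2/2, Johansson 3/3, Kowalski 3/3, Larsen 2/2, Gallo 0/2 — all within limits.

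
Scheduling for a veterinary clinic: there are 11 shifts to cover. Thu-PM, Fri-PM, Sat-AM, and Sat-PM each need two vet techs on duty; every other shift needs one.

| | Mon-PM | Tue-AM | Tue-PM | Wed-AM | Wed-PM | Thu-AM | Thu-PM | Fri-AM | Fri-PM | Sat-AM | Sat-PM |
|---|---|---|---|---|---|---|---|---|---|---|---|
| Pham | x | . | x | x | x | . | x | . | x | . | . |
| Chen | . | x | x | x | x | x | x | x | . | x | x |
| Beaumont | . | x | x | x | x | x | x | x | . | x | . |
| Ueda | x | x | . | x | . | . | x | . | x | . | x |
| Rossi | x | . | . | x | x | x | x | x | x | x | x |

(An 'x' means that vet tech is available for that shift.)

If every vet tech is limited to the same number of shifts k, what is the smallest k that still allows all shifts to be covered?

3

With 5 vet techs and 15 worker-slots to fill, someone must work at least ⌈15/5⌉ = 3 shifts, so k ≥ 3.
k = 3 works: Mon-PM→Pham, Tue-AM→Chen, Tue-PM→Pham, Wed-AM→Beaumont, Wed-PM→Beaumont, Thu-AM→Chen, Thu-PM→Ueda+Rossi, Fri-AM→Chen, Fri-PM→Pham+Ueda, Sat-AM→Beaumont+Rossi, Sat-PM→Ueda+Rossi.
Loads: Pham 3, Chen 3, Beaumont 3, Ueda 3, Rossi 3 — all ≤ 3.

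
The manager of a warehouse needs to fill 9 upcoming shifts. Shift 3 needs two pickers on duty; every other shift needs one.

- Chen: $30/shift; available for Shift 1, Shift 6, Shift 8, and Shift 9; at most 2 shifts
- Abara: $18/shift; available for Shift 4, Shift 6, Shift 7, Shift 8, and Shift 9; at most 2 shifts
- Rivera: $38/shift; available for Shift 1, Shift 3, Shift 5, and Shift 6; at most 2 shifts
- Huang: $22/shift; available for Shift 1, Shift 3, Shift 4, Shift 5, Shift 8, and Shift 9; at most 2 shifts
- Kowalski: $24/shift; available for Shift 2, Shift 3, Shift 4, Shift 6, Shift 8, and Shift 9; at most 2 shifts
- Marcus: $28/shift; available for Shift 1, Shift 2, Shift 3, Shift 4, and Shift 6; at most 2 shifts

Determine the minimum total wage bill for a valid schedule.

$244

Shift 7 can only be covered by Abara, so that assignment is forced.
Picking the cheapest available picker for each shift independently would cost $204, but that ignores the shift limits.
An optimal schedule: Shift 1→Huang, Shift 2→Kowalski, Shift 3→Kowalski+Marcus, Shift 4→Abara, Shift 5→Huang, Shift 6→Marcus, Shift 7→Abara, Shift 8→Chen, Shift 9→Chen.
Total: 22 + 24 + 24 + 28 + 18 + 22 + 28 + 18 + 30 + 30 = $244.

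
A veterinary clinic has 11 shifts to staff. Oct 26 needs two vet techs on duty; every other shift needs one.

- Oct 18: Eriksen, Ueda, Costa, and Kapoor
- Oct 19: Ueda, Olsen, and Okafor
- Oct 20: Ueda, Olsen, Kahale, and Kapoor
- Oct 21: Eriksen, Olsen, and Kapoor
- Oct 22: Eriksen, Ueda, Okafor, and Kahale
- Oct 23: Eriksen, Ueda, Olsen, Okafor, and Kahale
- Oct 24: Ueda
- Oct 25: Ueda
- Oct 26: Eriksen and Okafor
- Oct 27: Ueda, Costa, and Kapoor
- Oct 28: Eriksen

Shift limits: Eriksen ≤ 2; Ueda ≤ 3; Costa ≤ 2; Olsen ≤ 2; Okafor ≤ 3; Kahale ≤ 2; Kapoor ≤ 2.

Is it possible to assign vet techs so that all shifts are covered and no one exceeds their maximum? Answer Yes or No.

Yes

Oct 24 can only be covered by Ueda, so that assignment is forced.
Oct 25 can only be covered by Ueda, so that assignment is forced.
Oct 26 can only be covered by Eriksen and Okafor, so that assignment is forced.
One valid schedule: Oct 18→Costa, Oct 19→Ueda, Oct 20→Olsen, Oct 21→Olsen, Oct 22→Okafor, Oct 23→Okafor, Oct 24→Ueda, Oct 25→Ueda, Oct 26→Eriksen+Okafor, Oct 27→Costa, Oct 28→Eriksen.
Loads: Eriksen 2/2, Ueda 3/3, Costa 2/2, Olsen 2/2, Okafor 3/3, Kahale 0/2, Kapoor 0/2 — all within limits.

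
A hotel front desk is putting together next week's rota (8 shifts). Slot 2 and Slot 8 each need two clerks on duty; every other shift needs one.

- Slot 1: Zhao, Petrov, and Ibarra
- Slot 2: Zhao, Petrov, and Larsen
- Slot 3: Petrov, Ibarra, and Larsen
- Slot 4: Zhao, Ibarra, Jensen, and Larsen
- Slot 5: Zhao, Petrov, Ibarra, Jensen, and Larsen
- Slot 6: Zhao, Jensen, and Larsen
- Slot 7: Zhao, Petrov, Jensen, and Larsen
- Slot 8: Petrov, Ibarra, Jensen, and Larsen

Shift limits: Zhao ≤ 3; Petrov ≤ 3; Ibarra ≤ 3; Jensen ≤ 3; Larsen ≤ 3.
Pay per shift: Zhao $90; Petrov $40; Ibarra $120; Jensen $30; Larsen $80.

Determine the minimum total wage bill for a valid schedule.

$540

Picking the cheapest available clerk for each shift independently would cost $390, but that ignores the shift limits.
An optimal schedule: Slot 1→Petrov, Slot 2→Petrov+Larsen, Slot 3→Petrov, Slot 4→Jensen, Slot 5→Zhao, Slot 6→Jensen, Slot 7→Larsen, Slot 8→Jensen+Larsen.
Total: 40 + 40 + 80 + 40 + 30 + 90 + 30 + 80 + 30 + 80 = $540.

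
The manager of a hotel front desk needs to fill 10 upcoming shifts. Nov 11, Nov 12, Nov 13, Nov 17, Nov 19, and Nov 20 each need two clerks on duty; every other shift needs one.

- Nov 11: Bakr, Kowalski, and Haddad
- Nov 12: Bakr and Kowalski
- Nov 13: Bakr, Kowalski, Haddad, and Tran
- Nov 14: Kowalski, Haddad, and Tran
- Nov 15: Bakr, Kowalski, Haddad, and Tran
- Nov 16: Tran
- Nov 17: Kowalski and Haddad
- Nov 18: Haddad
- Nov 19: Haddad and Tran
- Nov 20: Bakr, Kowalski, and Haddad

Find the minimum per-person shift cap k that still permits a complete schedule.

4

With 4 clerks and 16 worker-slots to fill, someone must work at least ⌈16/4⌉ = 4 shifts, so k ≥ 4.
k = 4 works: Nov 11→Bakr+Kowalski, Nov 12→Bakr+Kowalski, Nov 13→Bakr+Tran, Nov 14→Kowalski, Nov 15→Tran, Nov 16→Tran, Nov 17→Kowalski+Haddad, Nov 18→Haddad, Nov 19→Haddad+Tran, Nov 20→Bakr+Haddad.
Loads: Bakr 4, Kowalski 4, Haddad 4, Tran 4 — all ≤ 4.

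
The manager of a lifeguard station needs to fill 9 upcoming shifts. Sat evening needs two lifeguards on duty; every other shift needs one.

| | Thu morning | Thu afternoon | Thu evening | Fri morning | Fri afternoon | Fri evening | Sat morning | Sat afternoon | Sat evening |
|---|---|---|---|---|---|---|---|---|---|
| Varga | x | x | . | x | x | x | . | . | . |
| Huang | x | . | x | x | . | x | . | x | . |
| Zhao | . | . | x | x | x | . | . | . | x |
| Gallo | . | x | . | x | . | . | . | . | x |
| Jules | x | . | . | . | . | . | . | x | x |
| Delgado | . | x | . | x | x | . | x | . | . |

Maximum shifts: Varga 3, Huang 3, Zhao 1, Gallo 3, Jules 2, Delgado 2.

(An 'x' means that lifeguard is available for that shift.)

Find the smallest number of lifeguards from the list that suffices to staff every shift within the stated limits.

4

10 slots to fill and no one can take more than 3, so at least ⌈10/3⌉ = 4 lifeguards are needed.
Huang, Gallo, Jules, and Delgado alone can cover everything: Thu morning→Huang, Thu afternoon→Gallo, Thu evening→Huang, Fri morning→Gallo, Fri afternoon→Delgado, Fri evening→Huang, Sat morning→Delgado, Sat afternoon→Jules, Sat evening→Gallo+Jules.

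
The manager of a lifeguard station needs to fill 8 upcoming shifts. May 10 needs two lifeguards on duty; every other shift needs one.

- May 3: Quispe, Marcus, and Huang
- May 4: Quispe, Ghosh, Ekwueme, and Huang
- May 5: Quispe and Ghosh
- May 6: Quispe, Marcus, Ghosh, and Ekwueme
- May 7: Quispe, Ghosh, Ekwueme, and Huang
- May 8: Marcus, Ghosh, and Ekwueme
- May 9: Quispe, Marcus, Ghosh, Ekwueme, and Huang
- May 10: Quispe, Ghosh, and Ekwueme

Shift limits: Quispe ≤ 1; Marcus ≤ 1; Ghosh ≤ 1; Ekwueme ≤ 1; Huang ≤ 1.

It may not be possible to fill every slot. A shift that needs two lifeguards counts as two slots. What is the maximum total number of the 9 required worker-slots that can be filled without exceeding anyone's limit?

Total capacity across all lifeguards is 1+1+1+1+1 = 5, and 9 slots are needed, so at most 5 can be filled.
An assignment achieving 5: May 3→Marcus, May 4→Huang, May 5→Quispe, May 8→Ghosh, May 10→Ekwueme.
Loads: Quispe 1/1, Marcus 1/1, Ghosh 1/1, Ekwueme 1/1, Huang 1/1.

5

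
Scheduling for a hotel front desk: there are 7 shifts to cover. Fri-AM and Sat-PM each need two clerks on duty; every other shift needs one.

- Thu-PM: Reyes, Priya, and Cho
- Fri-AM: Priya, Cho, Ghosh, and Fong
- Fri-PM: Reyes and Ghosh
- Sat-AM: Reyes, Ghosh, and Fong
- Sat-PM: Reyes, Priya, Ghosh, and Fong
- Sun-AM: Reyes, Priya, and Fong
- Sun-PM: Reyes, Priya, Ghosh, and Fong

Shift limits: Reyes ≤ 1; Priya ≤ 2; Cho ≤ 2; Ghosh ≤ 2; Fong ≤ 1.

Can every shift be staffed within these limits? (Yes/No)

Total capacity is 1+2+2+2+1 = 8 but 9 worker-slots are needed — infeasible.

No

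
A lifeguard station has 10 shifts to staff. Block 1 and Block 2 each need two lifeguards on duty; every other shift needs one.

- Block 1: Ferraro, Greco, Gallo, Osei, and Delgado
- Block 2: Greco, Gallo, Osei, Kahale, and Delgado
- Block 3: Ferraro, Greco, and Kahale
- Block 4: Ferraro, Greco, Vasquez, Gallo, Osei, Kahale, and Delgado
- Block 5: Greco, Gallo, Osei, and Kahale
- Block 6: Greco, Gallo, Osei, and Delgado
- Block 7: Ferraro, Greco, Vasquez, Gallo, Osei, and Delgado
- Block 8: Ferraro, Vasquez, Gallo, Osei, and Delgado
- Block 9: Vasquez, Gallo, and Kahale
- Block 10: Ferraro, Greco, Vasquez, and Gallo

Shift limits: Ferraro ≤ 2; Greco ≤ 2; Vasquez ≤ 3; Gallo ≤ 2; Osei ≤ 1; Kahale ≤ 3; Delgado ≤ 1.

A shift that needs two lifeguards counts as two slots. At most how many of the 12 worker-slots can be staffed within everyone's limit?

12

Total capacity across all lifeguards is 2+2+3+2+1+3+1 = 14, and 12 slots are needed, so at most 12 can be filled.
An assignment achieving 12: Block 1→Gallo+Osei, Block 2→Gallo+Kahale, Block 3→Ferraro, Block 4→Kahale, Block 5→Greco, Block 6→Greco, Block 7→Vasquez, Block 8→Vasquez, Block 9→Vasquez, Block 10→Ferraro.
Loads: Ferraro 2/2, Greco 2/2, Vasquez 3/3, Gallo 2/2, Osei 1/1, Kahale 2/3, Delgado 0/1.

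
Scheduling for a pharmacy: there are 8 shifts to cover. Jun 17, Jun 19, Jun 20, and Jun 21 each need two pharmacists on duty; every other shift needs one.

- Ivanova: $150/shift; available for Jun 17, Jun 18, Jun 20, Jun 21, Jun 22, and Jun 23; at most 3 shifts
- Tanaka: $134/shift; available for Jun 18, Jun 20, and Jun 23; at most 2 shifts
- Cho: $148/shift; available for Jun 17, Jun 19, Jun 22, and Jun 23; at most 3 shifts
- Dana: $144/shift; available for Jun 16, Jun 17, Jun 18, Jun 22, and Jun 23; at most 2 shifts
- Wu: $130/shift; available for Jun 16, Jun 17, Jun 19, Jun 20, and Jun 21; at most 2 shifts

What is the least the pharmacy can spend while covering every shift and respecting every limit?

$1710

Jun 19 can only be covered by Cho and Wu, so that assignment is forced.
Jun 21 can only be covered by Ivanova and Wu, so that assignment is forced.
Picking the cheapest available pharmacist for each shift independently would cost $1638, but that ignores the shift limits.
An optimal schedule: Jun 16→Dana, Jun 17→Cho+Dana, Jun 18→Ivanova, Jun 19→Cho+Wu, Jun 20→Ivanova+Tanaka, Jun 21→Ivanova+Wu, Jun 22→Cho, Jun 23→Tanaka.
Total: 144 + 148 + 144 + 150 + 148 + 130 + 150 + 134 + 150 + 130 + 148 + 134 = $1710.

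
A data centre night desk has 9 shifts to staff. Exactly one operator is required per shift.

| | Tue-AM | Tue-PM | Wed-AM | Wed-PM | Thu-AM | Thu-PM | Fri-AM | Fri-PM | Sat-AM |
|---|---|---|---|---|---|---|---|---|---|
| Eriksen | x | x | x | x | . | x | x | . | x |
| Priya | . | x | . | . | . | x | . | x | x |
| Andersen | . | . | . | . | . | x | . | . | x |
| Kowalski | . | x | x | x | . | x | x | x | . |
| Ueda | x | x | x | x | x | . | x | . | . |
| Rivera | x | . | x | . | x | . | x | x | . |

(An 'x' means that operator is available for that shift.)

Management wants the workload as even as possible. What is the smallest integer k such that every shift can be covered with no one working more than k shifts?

With 6 operators and 9 worker-slots to fill, someone must work at least ⌈9/6⌉ = 2 shifts, so k ≥ 2.
k = 2 works: Tue-AM→Eriksen, Tue-PM→Kowalski, Wed-AM→Kowalski, Wed-PM→Eriksen, Thu-AM→Ueda, Thu-PM→Andersen, Fri-AM→Ueda, Fri-PM→Priya, Sat-AM→Priya.
Loads: Eriksen 2, Priya 2, Andersen 1, Kowalski 2, Ueda 2, Rivera 0 — all ≤ 2.

2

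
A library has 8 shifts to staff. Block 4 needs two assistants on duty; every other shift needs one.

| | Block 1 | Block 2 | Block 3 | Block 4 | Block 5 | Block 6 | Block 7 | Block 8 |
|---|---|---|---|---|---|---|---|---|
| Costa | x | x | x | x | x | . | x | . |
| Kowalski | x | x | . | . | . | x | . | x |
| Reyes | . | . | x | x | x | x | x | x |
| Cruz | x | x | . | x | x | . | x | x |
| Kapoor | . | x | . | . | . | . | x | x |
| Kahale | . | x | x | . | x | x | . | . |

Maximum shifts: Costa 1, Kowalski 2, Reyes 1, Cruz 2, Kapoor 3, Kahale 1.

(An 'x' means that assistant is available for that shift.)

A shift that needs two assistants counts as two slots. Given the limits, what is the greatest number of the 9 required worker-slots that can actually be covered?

9

Total capacity across all assistants is 1+2+1+2+3+1 = 10, and 9 slots are needed, so at most 9 can be filled.
An assignment achieving 9: Block 1→Costa, Block 2→Kapoor, Block 3→Kahale, Block 4→Reyes+Cruz, Block 5→Cruz, Block 6→Kowalski, Block 7→Kapoor, Block 8→Kowalski.
Loads: Costa 1/1, Kowalski 2/2, Reyes 1/1, Cruz 2/2, Kapoor 2/3, Kahale 1/1.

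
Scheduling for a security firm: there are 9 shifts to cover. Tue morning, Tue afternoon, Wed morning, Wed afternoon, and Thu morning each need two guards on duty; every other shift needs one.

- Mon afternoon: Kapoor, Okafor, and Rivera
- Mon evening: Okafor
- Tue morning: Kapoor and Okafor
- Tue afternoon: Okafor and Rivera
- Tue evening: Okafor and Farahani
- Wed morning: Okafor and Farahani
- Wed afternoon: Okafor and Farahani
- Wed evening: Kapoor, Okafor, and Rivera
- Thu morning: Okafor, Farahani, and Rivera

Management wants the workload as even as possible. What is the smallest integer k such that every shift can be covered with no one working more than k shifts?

With 4 guards and 14 worker-slots to fill, someone must work at least ⌈14/4⌉ = 4 shifts, so k ≥ 4.
k = 4 fails: Shifts {Mon evening, Tue morning, Tue afternoon, Wed morning, Wed afternoon} need 9 worker-slots in total, but the guards available for any of those shifts (Kapoor, Okafor, Farahani, and Rivera) can supply at most 8 among them. So no valid schedule exists.
k = 5 works: Mon afternoon→Kapoor, Mon evening→Okafor, Tue morning→Kapoor+Okafor, Tue afternoon→Okafor+Rivera, Tue evening→Farahani, Wed morning→Okafor+Farahani, Wed afternoon→Okafor+Farahani, Wed evening→Kapoor, Thu morning→Farahani+Rivera.
Loads: Kapoor 3, Okafor 5, Farahani 4, Rivera 2 — all ≤ 5.

5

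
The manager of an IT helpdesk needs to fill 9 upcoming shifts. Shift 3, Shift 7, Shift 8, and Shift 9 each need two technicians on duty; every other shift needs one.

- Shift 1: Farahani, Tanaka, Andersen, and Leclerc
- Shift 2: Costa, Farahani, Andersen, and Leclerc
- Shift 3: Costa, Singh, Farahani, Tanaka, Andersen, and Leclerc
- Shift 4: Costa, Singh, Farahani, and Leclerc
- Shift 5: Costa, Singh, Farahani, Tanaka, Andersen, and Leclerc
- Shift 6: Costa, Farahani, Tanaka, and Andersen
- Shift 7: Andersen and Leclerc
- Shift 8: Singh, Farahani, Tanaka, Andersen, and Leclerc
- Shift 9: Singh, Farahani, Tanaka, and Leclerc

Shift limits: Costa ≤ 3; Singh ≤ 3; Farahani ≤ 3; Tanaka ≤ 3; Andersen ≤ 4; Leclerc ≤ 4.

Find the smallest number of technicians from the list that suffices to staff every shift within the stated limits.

13 slots to fill and no one can take more than 4, so at least ⌈13/4⌉ = 4 technicians are needed.
Costa, Singh, Andersen, and Leclerc alone can cover everything: Shift 1→Andersen, Shift 2→Costa, Shift 3→Andersen+Leclerc, Shift 4→Costa, Shift 5→Singh, Shift 6→Costa, Shift 7→Andersen+Leclerc, Shift 8→Singh+Andersen, Shift 9→Singh+Leclerc.

4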